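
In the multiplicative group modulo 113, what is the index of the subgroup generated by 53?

4

The order of 53 must divide φ(113) = 113 − 1 = 112 = 2^4 · 7.
Divisors of 112: 1, 2, 4, 7, 8, 14, 16, 28, 56, 112.
Check 53^d mod 113 for each divisor in increasing order:
53^1 ≡ 53
53^2 ≡ 97
53^4 ≡ 30
53^7 ≡ 98
53^8 ≡ 109
53^14 ≡ 112
53^16 ≡ 16
53^28 ≡ 1
The order of 53 is 28, so the subgroup it generates has 28 elements.
[(Z/113Z)^× : ⟨53⟩] = 112/28 = 4.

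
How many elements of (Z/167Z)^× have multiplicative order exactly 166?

φ(167) = 167 − 1 = 166 = 2 · 83.
Since (Z/167Z)^× is cyclic of order 166, the number of elements of order d is φ(d) when d | 166 and 0 otherwise.
166 = 2 · 83 divides 166, and φ(166) = 82.

82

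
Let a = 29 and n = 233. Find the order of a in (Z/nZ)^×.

58

By Lagrange's theorem, ord_233(29) divides φ(233) = 233 − 1 = 232 = 2^3 · 29.
Divisors of 232: 1, 2, 4, 8, 29, 58, 116, 232.
Check 29^d mod 233 for each divisor in increasing order:
29^1 ≡ 29 (mod 233)
29^2 ≡ 142 (mod 233)
29^4 ≡ 126 (mod 233)
29^8 ≡ 32 (mod 233)
29^29 ≡ 232 (mod 233)
29^58 ≡ 1 (mod 233) ✓
So ord_233(29) = 58.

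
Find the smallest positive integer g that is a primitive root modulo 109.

φ(109) = 109 − 1 = 108 = 2^2 · 3^3.
g is a primitive root iff g^(108/q) ≢ 1 (mod 109) for each prime q ∈ {2, 3}.
g = 2: 2^54 ≡ 108; 2^36 ≡ 1 — hits 1, so not a primitive root.
g = 3: 3^54 ≡ 1 — hits 1, so not a primitive root.
g = 4: 4^54 ≡ 1 — hits 1, so not a primitive root.
g = 5: 5^54 ≡ 1 — hits 1, so not a primitive root.
g = 6: 6^54 ≡ 108; 6^36 ≡ 63 — none is 1, so 6 is a primitive root.
The smallest primitive root modulo 109 is 6.

6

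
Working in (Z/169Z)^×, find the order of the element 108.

78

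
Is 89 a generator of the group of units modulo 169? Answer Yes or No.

No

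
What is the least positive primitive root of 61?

2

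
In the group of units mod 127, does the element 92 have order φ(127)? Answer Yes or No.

Yes

φ(127) = 127 − 1 = 126 = 2 · 3^2 · 7.
Test 92^(126/q) mod 127 for each prime factor q of 126:
92^63 ≡ 126 (mod 127)  [q = 2: ≢ 1 ✓]
92^42 ≡ 107 (mod 127)  [q = 3: ≢ 1 ✓]
92^18 ≡ 32 (mod 127)  [q = 7: ≢ 1 ✓]
All checks pass, so 92 has order 126 and is a primitive root modulo 127.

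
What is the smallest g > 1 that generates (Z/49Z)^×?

3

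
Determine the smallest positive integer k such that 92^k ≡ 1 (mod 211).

210

The order of 92 must divide φ(211) = 211 − 1 = 210 = 2 · 3 · 5 · 7.
Divisors of 210: 1, 2, 3, 5, 6, 7, 10, 14, 15, 21, 30, 35, 42, 70, 105, 210.
Evaluate successive powers at the divisors of 210:
92^1 ≡ 92
92^2 ≡ 24
92^3 ≡ 98
92^5 ≡ 31
92^6 ≡ 109
92^7 ≡ 111
92^10 ≡ 117
92^14 ≡ 83
92^15 ≡ 40
92^21 ≡ 140
92^30 ≡ 123
92^35 ≡ 15
92^42 ≡ 188
92^70 ≡ 14
92^105 ≡ 210
92^210 ≡ 1
The smallest such exponent is 210, so the order of 92 is 210.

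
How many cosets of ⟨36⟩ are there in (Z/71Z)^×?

By Lagrange's theorem, ord_71(36) divides φ(71) = 71 − 1 = 70 = 2 · 5 · 7.
Divisors of 70: 1, 2, 5, 7, 10, 14, 35, 70.
Evaluate successive powers at the divisors of 70:
36^1 ≡ 36
36^2 ≡ 18
36^5 ≡ 20
36^7 ≡ 5
36^10 ≡ 45
36^14 ≡ 25
36^35 ≡ 1
So ord_71(36) = 35, hence |⟨36⟩| = 35.
Index = |(Z/71Z)^×| / |⟨36⟩| = 70 / 35 = 2.

2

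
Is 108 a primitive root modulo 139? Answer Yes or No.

Yes

φ(139) = 139 − 1 = 138 = 2 · 3 · 23.
108 is a primitive root mod 139 iff 108^(φ(139)/q) ≢ 1 for every prime q | φ(139), i.e. q ∈ {2, 3, 23}.
108^69 ≡ 138 (mod 139)  [q = 2: ≢ 1 ✓]
108^46 ≡ 42 (mod 139)  [q = 3: ≢ 1 ✓]
108^6 ≡ 79 (mod 139)  [q = 23: ≢ 1 ✓]
Every test exponent gives a nontrivial residue, hence 108 generates the full group.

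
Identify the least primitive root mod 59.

2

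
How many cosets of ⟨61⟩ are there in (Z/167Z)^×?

The order of 61 must divide φ(167) = 167 − 1 = 166 = 2 · 83.
Divisors of 166: 1, 2, 83, 166.
Evaluate successive powers at the divisors of 166:
61^1 ≡ 61
61^2 ≡ 47
61^83 ≡ 1
So ord_167(61) = 83, hence |⟨61⟩| = 83.
The index is φ(167) / ord(61) = 166 / 83 = 2.

2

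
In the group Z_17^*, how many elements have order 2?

φ(17) = 17 − 1 = 16 = 2^4.
Since (Z/17Z)^× is cyclic of order 16, the number of elements of order d is φ(d) when d | 16 and 0 otherwise.
2 | 16, and φ(2) = 2 − 1 = 1.

1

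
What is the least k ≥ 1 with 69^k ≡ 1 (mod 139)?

69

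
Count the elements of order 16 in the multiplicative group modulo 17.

8

φ(17) = 17 − 1 = 16 = 2^4.
Since (Z/17Z)^× is cyclic of order 16, the number of elements of order d is φ(d) when d | 16 and 0 otherwise.
16 = 2^4 divides 16, and φ(16) = 8.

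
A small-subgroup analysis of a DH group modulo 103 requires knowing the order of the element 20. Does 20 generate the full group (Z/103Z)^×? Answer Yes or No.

Yes

φ(103) = 103 − 1 = 102 = 2 · 3 · 17.
An element g generates (Z/103Z)^× iff g^(102/q) ≢ 1 (mod 103) for each prime q ∈ {2, 3, 17}.
20^51 ≡ 102 (mod 103)  [q = 2: ≢ 1 ✓]
20^34 ≡ 46 (mod 103)  [q = 3: ≢ 1 ✓]
20^6 ≡ 23 (mod 103)  [q = 17: ≢ 1 ✓]
Every test exponent gives a nontrivial residue, hence 20 generates the full group.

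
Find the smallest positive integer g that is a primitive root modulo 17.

φ(17) = 17 − 1 = 16 = 2^4.
g is a primitive root iff g^(16/q) ≢ 1 (mod 17) for each prime q ∈ {2}.
g = 2: 2^8 ≡ 1 — hits 1, so not a primitive root.
g = 3: 3^8 ≡ 16 — none is 1, so 3 is a primitive root.
So 3 is the smallest generator of (Z/17Z)^×.

3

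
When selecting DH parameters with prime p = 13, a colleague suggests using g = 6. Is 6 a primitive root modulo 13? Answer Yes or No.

Yes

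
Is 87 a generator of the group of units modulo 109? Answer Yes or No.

No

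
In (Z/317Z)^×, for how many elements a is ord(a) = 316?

φ(317) = 317 − 1 = 316 = 2^2 · 79.
Since (Z/317Z)^× is cyclic of order 316, the number of elements of order d is φ(d) when d | 316 and 0 otherwise.
316 = 2^2 · 79 divides 316, and φ(316) = 156.

156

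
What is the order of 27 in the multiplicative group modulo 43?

14

By Lagrange's theorem, ord_43(27) divides φ(43) = 43 − 1 = 42 = 2 · 3 · 7.
Divisors of 42: 1, 2, 3, 6, 7, 14, 21, 42.
Check 27^d mod 43 for each divisor in increasing order:
27^1 ≡ 27 (mod 43)
27^2 ≡ 41 (mod 43)
27^3 ≡ 32 (mod 43)
27^6 ≡ 35 (mod 43)
27^7 ≡ 42 (mod 43)
27^14 ≡ 1 (mod 43) ✓
The smallest such exponent is 14, so the order of 27 is 14.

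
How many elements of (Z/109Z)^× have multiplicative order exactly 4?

2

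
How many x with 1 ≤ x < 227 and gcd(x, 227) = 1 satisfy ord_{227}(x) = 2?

1

φ(227) = 227 − 1 = 226 = 2 · 113.
Since (Z/227Z)^× is cyclic of order 226, the number of elements of order d is φ(d) when d | 226 and 0 otherwise.
2 | 226, and φ(2) = 2 − 1 = 1.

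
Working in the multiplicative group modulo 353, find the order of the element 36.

By Lagrange's theorem, ord_353(36) divides φ(353) = 353 − 1 = 352 = 2^5 · 11.
Divisors of 352: 1, 2, 4, 8, 11, 16, 22, 32, 44, 88, 176, 352.
Test each divisor d:
36^1 ≡ 36
36^2 ≡ 237
36^4 ≡ 42
36^8 ≡ 352
36^11 ≡ 293
36^16 ≡ 1
The smallest such exponent is 16, so the order of 36 is 16.

16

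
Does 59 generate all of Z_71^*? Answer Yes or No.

Yes

φ(71) = 71 − 1 = 70 = 2 · 5 · 7.
59 is a primitive root mod 71 iff 59^(φ(71)/q) ≢ 1 for every prime q | φ(71), i.e. q ∈ {2, 5, 7}.
59^35 ≡ 70 (mod 71)  [q = 2: ≢ 1 ✓]
59^14 ≡ 57 (mod 71)  [q = 5: ≢ 1 ✓]
59^10 ≡ 32 (mod 71)  [q = 7: ≢ 1 ✓]
All checks pass, so 59 has order 70 and is a primitive root modulo 71.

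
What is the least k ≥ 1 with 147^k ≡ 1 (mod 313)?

156

The order of 147 must divide φ(313) = 313 − 1 = 312 = 2^3 · 3 · 13.
Divisors of 312: 1, 2, 3, 4, 6, 8, 12, 13, 24, 26, 39, 52, 78, 104, 156, 312.
Test each divisor d:
147^1 ≡ 147
147^2 ≡ 12
147^3 ≡ 199
147^4 ≡ 144
147^6 ≡ 163
147^8 ≡ 78
147^12 ≡ 277
147^13 ≡ 29
147^24 ≡ 44
147^26 ≡ 215
147^39 ≡ 288
147^52 ≡ 214
147^78 ≡ 312
147^104 ≡ 98
147^156 ≡ 1
The smallest such exponent is 156, so the order of 147 is 156.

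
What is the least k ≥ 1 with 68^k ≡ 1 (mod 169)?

The order of 68 must divide φ(169) = φ(13^2) = 13·(13−1) = 156 = 2^2 · 3 · 13.
Divisors of 156: 1, 2, 3, 4, 6, 12, 13, 26, 39, 52, 78, 156.
Check 68^d mod 169 for each divisor in increasing order:
68^1 ≡ 68
68^2 ≡ 61
68^3 ≡ 92
68^4 ≡ 3
68^6 ≡ 14
68^12 ≡ 27
68^13 ≡ 146
68^26 ≡ 22
68^39 ≡ 1
Therefore the multiplicative order of 68 modulo 169 is 39.

39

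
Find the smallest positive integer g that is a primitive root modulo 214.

5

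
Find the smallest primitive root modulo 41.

φ(41) = 41 − 1 = 40 = 2^3 · 5.
g is a primitive root iff g^(40/q) ≢ 1 (mod 41) for each prime q ∈ {2, 5}.
g = 2: 2^20 ≡ 1 — hits 1, so not a primitive root.
g = 3: 3^20 ≡ 40; 3^8 ≡ 1 — hits 1, so not a primitive root.
g = 4: 4^20 ≡ 1 — hits 1, so not a primitive root.
g = 5: 5^20 ≡ 1 — hits 1, so not a primitive root.
g = 6: 6^20 ≡ 40; 6^8 ≡ 10 — none is 1, so 6 is a primitive root.
So 6 is the smallest generator of (Z/41Z)^×.

6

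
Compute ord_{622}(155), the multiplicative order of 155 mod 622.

Since 155 ∈ (Z/622Z)^×, its order divides φ(622) = φ(2)·φ(311) = 1·310 = 310 = 2 · 5 · 31.
Divisors of 310: 1, 2, 5, 10, 31, 62, 155, 310.
Check 155^d mod 622 for each divisor in increasing order:
155^1 ≡ 155 (mod 622)
155^2 ≡ 389 (mod 622)
155^5 ≡ 379 (mod 622)
155^10 ≡ 581 (mod 622)
155^31 ≡ 95 (mod 622)
155^62 ≡ 317 (mod 622)
155^155 ≡ 621 (mod 622)
155^310 ≡ 1 (mod 622) ✓
So ord_622(155) = 310.

310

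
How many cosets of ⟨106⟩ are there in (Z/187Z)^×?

ord(106) | φ(187) = φ(11·17) = (11−1)·(17−1) = 10·16 = 160 = 2^5 · 5.
Divisors of 160: 1, 2, 4, 5, 8, 10, 16, 20, 32, 40, 80, 160.
Compute 106^d (mod 187) for the divisors d until we hit 1:
106^1 ≡ 106
106^2 ≡ 16
106^4 ≡ 69
106^5 ≡ 21
106^8 ≡ 86
106^10 ≡ 67
106^16 ≡ 103
106^20 ≡ 1
So ord_187(106) = 20, hence |⟨106⟩| = 20.
Index = |(Z/187Z)^×| / |⟨106⟩| = 160 / 20 = 8.

8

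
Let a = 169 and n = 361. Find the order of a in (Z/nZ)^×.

171

The order of 169 must divide φ(361) = φ(19^2) = 19·(19−1) = 342 = 2 · 3^2 · 19.
Divisors of 342: 1, 2, 3, 6, 9, 18, 19, 38, 57, 114, 171, 342.
Test each divisor d:
169^1 ≡ 169 (mod 361)
169^2 ≡ 42 (mod 361)
169^3 ≡ 239 (mod 361)
169^6 ≡ 83 (mod 361)
169^9 ≡ 343 (mod 361)
169^18 ≡ 324 (mod 361)
169^19 ≡ 245 (mod 361)
169^38 ≡ 99 (mod 361)
169^57 ≡ 68 (mod 361)
169^114 ≡ 292 (mod 361)
169^171 ≡ 1 (mod 361) ✓
The smallest such exponent is 171, so the order of 169 is 171.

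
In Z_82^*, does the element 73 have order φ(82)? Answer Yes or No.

No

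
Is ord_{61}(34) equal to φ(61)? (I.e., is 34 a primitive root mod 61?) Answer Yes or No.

No

φ(61) = 61 − 1 = 60 = 2^2 · 3 · 5.
An element g generates (Z/61Z)^× iff g^(60/q) ≢ 1 (mod 61) for each prime q ∈ {2, 3, 5}.
34^30 ≡ 1 (mod 61)  [q = 2: ≡ 1 ✗]
34^20 ≡ 1 (mod 61)  [q = 3: ≡ 1 ✗]
34^12 ≡ 58 (mod 61)  [q = 5: ≢ 1 ✓]
Since 34^30 ≡ 1, the order of 34 divides 30 < 60, so 34 is not a primitive root.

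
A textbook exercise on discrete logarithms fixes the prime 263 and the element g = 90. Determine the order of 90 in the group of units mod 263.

Since 90 ∈ (Z/263Z)^×, its order divides φ(263) = 263 − 1 = 262 = 2 · 131.
Divisors of 262: 1, 2, 131, 262.
Compute 90^d (mod 263) for the divisors d until we hit 1:
90^1 ≡ 90 (mod 263)
90^2 ≡ 210 (mod 263)
90^131 ≡ 262 (mod 263)
90^262 ≡ 1 (mod 263) ✓
Therefore the multiplicative order of 90 modulo 263 is 262.

262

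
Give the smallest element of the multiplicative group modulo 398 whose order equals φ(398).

3

φ(398) = φ(2)·φ(199) = 1·198 = 198 = 2 · 3^2 · 11.
g is a primitive root iff g^(198/q) ≢ 1 (mod 398) for each prime q ∈ {2, 3, 11}.
g = 2: gcd(2, 398) = 2 > 1, not a unit — skip.
g = 3: 3^99 ≡ 397; 3^66 ≡ 305; 3^18 ≡ 125 — none is 1, so 3 is a primitive root.
The smallest primitive root modulo 398 is 3.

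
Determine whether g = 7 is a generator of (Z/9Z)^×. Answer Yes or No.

No

φ(9) = φ(3^2) = 3·(3−1) = 6 = 2 · 3.
7 is a primitive root mod 9 iff 7^(φ(9)/q) ≢ 1 for every prime q | φ(9), i.e. q ∈ {2, 3}.
7^3 ≡ 1 (mod 9)  [q = 2: ≡ 1 ✗]
7^2 ≡ 4 (mod 9)  [q = 3: ≢ 1 ✓]
The check at q = 2 fails, so 7 generates a proper subgroup.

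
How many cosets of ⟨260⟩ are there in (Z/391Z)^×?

2

The order of 260 must divide φ(391) = φ(17·23) = (17−1)·(23−1) = 16·22 = 352 = 2^5 · 11.
Divisors of 352: 1, 2, 4, 8, 11, 16, 22, 32, 44, 88, 176, 352.
Evaluate successive powers at the divisors of 352:
260^1 ≡ 260 (mod 391)
260^2 ≡ 348 (mod 391)
260^4 ≡ 285 (mod 391)
260^8 ≡ 288 (mod 391)
260^11 ≡ 45 (mod 391)
260^16 ≡ 52 (mod 391)
260^22 ≡ 70 (mod 391)
260^32 ≡ 358 (mod 391)
260^44 ≡ 208 (mod 391)
260^88 ≡ 254 (mod 391)
260^176 ≡ 1 (mod 391) ✓
Thus |⟨260⟩| = ord(260) = 176.
Index = |(Z/391Z)^×| / |⟨260⟩| = 352 / 176 = 2.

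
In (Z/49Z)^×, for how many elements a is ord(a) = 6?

2

φ(49) = φ(7^2) = 7·(7−1) = 42 = 2 · 3 · 7.
Since (Z/49Z)^× is cyclic of order 42, the number of elements of order d is φ(d) when d | 42 and 0 otherwise.
6 = 2 · 3 divides 42, and φ(6) = 2.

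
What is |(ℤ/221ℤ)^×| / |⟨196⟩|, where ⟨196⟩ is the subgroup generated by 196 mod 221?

24

By Lagrange's theorem, ord_221(196) divides φ(221) = φ(13·17) = (13−1)·(17−1) = 12·16 = 192 = 2^6 · 3.
Divisors of 192: 1, 2, 3, 4, 6, 8, 12, 16, 24, 32, 48, 64, 96, 192.
Check 196^d mod 221 for each divisor in increasing order:
196^1 ≡ 196
196^2 ≡ 183
196^3 ≡ 66
196^4 ≡ 118
196^6 ≡ 157
196^8 ≡ 1
So ord_221(196) = 8, hence |⟨196⟩| = 8.
Index = |(Z/221Z)^×| / |⟨196⟩| = 192 / 8 = 24.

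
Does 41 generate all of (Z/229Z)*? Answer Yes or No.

φ(229) = 229 − 1 = 228 = 2^2 · 3 · 19.
It suffices to check that the order of 41 is not a proper divisor of 228: compute 41^(228/q) for q ∈ {2, 3, 19}.
41^114 ≡ 228 (mod 229)  [q = 2: ≢ 1 ✓]
41^76 ≡ 94 (mod 229)  [q = 3: ≢ 1 ✓]
41^12 ≡ 203 (mod 229)  [q = 19: ≢ 1 ✓]
Every test exponent gives a nontrivial residue, hence 41 generates the full group.

Yes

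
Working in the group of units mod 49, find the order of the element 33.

42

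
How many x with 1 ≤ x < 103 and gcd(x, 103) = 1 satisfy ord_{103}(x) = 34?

φ(103) = 103 − 1 = 102 = 2 · 3 · 17.
(Z/103Z)^× is cyclic (|G| = 102); a cyclic group of order m has exactly φ(d) elements of each order d | m, and none otherwise.
34 = 2 · 17 divides 102, and φ(34) = 16.

16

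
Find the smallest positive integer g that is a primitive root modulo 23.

5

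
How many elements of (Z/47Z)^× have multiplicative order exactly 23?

22

φ(47) = 47 − 1 = 46 = 2 · 23.
(Z/47Z)^× is cyclic (|G| = 46); a cyclic group of order m has exactly φ(d) elements of each order d | m, and none otherwise.
23 | 46, and φ(23) = 23 − 1 = 22.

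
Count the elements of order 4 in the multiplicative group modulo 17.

2

φ(17) = 17 − 1 = 16 = 2^4.
Since (Z/17Z)^× is cyclic of order 16, the number of elements of order d is φ(d) when d | 16 and 0 otherwise.
4 = 2^2 divides 16, and φ(4) = 2.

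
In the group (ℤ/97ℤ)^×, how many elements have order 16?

8

φ(97) = 97 − 1 = 96 = 2^5 · 3.
In a cyclic group of order 96, there are φ(d) elements of order d for each divisor d of 96, and zero for non-divisors.
16 = 2^4 divides 96, and φ(16) = 8.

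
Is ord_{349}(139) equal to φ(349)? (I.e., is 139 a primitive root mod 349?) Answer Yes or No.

No

φ(349) = 349 − 1 = 348 = 2^2 · 3 · 29.
It suffices to check that the order of 139 is not a proper divisor of 348: compute 139^(348/q) for q ∈ {2, 3, 29}.
139^174 ≡ 1 (mod 349)  [q = 2: ≡ 1 ✗]
139^116 ≡ 1 (mod 349)  [q = 3: ≡ 1 ✗]
139^12 ≡ 88 (mod 349)  [q = 29: ≢ 1 ✓]
139^174 ≡ 1 shows ord(139) | 174, strictly less than φ(349); not a primitive root.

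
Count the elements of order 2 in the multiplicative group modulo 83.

φ(83) = 83 − 1 = 82 = 2 · 41.
In a cyclic group of order 82, there are φ(d) elements of order d for each divisor d of 82, and zero for non-divisors.
2 | 82, and φ(2) = 2 − 1 = 1.

1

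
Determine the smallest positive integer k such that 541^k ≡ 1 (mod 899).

420

ord(541) | φ(899) = φ(29·31) = (29−1)·(31−1) = 28·30 = 840 = 2^3 · 3 · 5 · 7.
Divisors of 840: 1, 2, 3, 4, 5, 6, 7, 8, 10, 12, 14, 15, 20, 21, 24, 28, 30, 35, 40, 42, 56, 60, 70, 84, 105, 120, 140, 168, 210, 280, 420, 840.
Evaluate successive powers at the divisors of 840:
541^1 ≡ 541 (mod 899)
541^2 ≡ 506 (mod 899)
541^3 ≡ 450 (mod 899)
541^4 ≡ 720 (mod 899)
541^5 ≡ 253 (mod 899)
541^6 ≡ 225 (mod 899)
541^7 ≡ 360 (mod 899)
541^8 ≡ 576 (mod 899)
541^10 ≡ 180 (mod 899)
541^12 ≡ 281 (mod 899)
541^14 ≡ 144 (mod 899)
541^15 ≡ 590 (mod 899)
541^20 ≡ 36 (mod 899)
541^21 ≡ 597 (mod 899)
541^24 ≡ 748 (mod 899)
541^28 ≡ 59 (mod 899)
541^30 ≡ 187 (mod 899)
541^35 ≡ 563 (mod 899)
541^40 ≡ 397 (mod 899)
541^42 ≡ 405 (mod 899)
541^56 ≡ 784 (mod 899)
541^60 ≡ 807 (mod 899)
541^70 ≡ 521 (mod 899)
541^84 ≡ 407 (mod 899)
541^105 ≡ 249 (mod 899)
541^120 ≡ 373 (mod 899)
541^140 ≡ 842 (mod 899)
541^168 ≡ 233 (mod 899)
541^210 ≡ 869 (mod 899)
541^280 ≡ 552 (mod 899)
541^420 ≡ 1 (mod 899) ✓
Therefore the multiplicative order of 541 modulo 899 is 420.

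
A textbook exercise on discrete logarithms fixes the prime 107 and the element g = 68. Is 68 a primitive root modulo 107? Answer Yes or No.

Yes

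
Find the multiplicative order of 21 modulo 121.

22

Since 21 ∈ (Z/121Z)^×, its order divides φ(121) = φ(11^2) = 11·(11−1) = 110 = 2 · 5 · 11.
Divisors of 110: 1, 2, 5, 10, 11, 22, 55, 110.
Evaluate successive powers at the divisors of 110:
21^1 ≡ 21 (mod 121)
21^2 ≡ 78 (mod 121)
21^5 ≡ 109 (mod 121)
21^10 ≡ 23 (mod 121)
21^11 ≡ 120 (mod 121)
21^22 ≡ 1 (mod 121) ✓
Therefore the multiplicative order of 21 modulo 121 is 22.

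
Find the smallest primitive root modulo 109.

φ(109) = 109 − 1 = 108 = 2^2 · 3^3.
Test candidates g = 2, 3, … against the prime factors q ∈ {2, 3} of φ(109): g is a generator iff g^(108/q) ≢ 1 for every such q.
g = 2: 2^54 ≡ 108; 2^36 ≡ 1 — hits 1, so not a primitive root.
g = 3: 3^54 ≡ 1 — hits 1, so not a primitive root.
g = 4: 4^54 ≡ 1 — hits 1, so not a primitive root.
g = 5: 5^54 ≡ 1 — hits 1, so not a primitive root.
g = 6: 6^54 ≡ 108; 6^36 ≡ 63 — none is 1, so 6 is a primitive root.
The smallest primitive root modulo 109 is 6.

6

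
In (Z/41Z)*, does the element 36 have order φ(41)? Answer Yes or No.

No

φ(41) = 41 − 1 = 40 = 2^3 · 5.
Test 36^(40/q) mod 41 for each prime factor q of 40:
36^20 ≡ 1 (mod 41)  [q = 2: ≡ 1 ✗]
36^8 ≡ 18 (mod 41)  [q = 5: ≢ 1 ✓]
36^20 ≡ 1 shows ord(36) | 20, strictly less than φ(41); not a primitive root.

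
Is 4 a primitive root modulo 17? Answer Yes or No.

φ(17) = 17 − 1 = 16 = 2^4.
It suffices to check that the order of 4 is not a proper divisor of 16: compute 4^(16/q) for q ∈ {2}.
4^8 ≡ 1 (mod 17)  [q = 2: ≡ 1 ✗]
Since 4^8 ≡ 1, the order of 4 divides 8 < 16, so 4 is not a primitive root.

No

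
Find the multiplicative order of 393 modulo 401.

200

ord(393) | φ(401) = 401 − 1 = 400 = 2^4 · 5^2.
Divisors of 400: 1, 2, 4, 5, 8, 10, 16, 20, 25, 40, 50, 80, 100, 200, 400.
Check 393^d mod 401 for each divisor in increasing order:
393^1 ≡ 393 (mod 401)
393^2 ≡ 64 (mod 401)
393^4 ≡ 86 (mod 401)
393^5 ≡ 114 (mod 401)
393^8 ≡ 178 (mod 401)
393^10 ≡ 164 (mod 401)
393^16 ≡ 5 (mod 401)
393^20 ≡ 29 (mod 401)
393^25 ≡ 98 (mod 401)
393^40 ≡ 39 (mod 401)
393^50 ≡ 381 (mod 401)
393^80 ≡ 318 (mod 401)
393^100 ≡ 400 (mod 401)
393^200 ≡ 1 (mod 401) ✓
Hence ord(393) = 200.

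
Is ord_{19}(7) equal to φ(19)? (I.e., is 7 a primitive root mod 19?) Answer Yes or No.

φ(19) = 19 − 1 = 18 = 2 · 3^2.
Test 7^(18/q) mod 19 for each prime factor q of 18:
7^9 ≡ 1 (mod 19)  [q = 2: ≡ 1 ✗]
7^6 ≡ 1 (mod 19)  [q = 3: ≡ 1 ✗]
Since 7^9 ≡ 1, the order of 7 divides 9 < 18, so 7 is not a primitive root.

No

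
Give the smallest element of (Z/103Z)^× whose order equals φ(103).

5

φ(103) = 103 − 1 = 102 = 2 · 3 · 17.
g is a primitive root iff g^(102/q) ≢ 1 (mod 103) for each prime q ∈ {2, 3, 17}.
g = 2: 2^51 ≡ 1 — hits 1, so not a primitive root.
g = 3: 3^51 ≡ 102; 3^34 ≡ 1 — hits 1, so not a primitive root.
g = 4: 4^51 ≡ 1 — hits 1, so not a primitive root.
g = 5: 5^51 ≡ 102; 5^34 ≡ 56; 5^6 ≡ 72 — none is 1, so 5 is a primitive root.
Hence the least primitive root of 103 is 5.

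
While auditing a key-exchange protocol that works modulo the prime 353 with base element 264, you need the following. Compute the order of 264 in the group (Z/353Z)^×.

352

By Lagrange's theorem, ord_353(264) divides φ(353) = 353 − 1 = 352 = 2^5 · 11.
Divisors of 352: 1, 2, 4, 8, 11, 16, 22, 32, 44, 88, 176, 352.
Evaluate successive powers at the divisors of 352:
264^1 ≡ 264
264^2 ≡ 155
264^4 ≡ 21
264^8 ≡ 88
264^11 ≡ 7
264^16 ≡ 331
264^22 ≡ 49
264^32 ≡ 131
264^44 ≡ 283
264^88 ≡ 311
264^176 ≡ 352
264^352 ≡ 1
Hence ord(264) = 352.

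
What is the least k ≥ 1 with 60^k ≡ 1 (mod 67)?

33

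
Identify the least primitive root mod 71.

7

φ(71) = 71 − 1 = 70 = 2 · 5 · 7.
g is a primitive root iff g^(70/q) ≢ 1 (mod 71) for each prime q ∈ {2, 5, 7}.
g = 2: 2^35 ≡ 1 — hits 1, so not a primitive root.
g = 3: 3^35 ≡ 1 — hits 1, so not a primitive root.
g = 4: 4^35 ≡ 1 — hits 1, so not a primitive root.
g = 5: 5^35 ≡ 1 — hits 1, so not a primitive root.
g = 6: 6^35 ≡ 1 — hits 1, so not a primitive root.
g = 7: 7^35 ≡ 70; 7^14 ≡ 54; 7^10 ≡ 45 — none is 1, so 7 is a primitive root.
The smallest primitive root modulo 71 is 7.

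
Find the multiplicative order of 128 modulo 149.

148

The order of 128 must divide φ(149) = 149 − 1 = 148 = 2^2 · 37.
Divisors of 148: 1, 2, 4, 37, 74, 148.
Evaluate successive powers at the divisors of 148:
128^1 ≡ 128 (mod 149)
128^2 ≡ 143 (mod 149)
128^4 ≡ 36 (mod 149)
128^37 ≡ 44 (mod 149)
128^74 ≡ 148 (mod 149)
128^148 ≡ 1 (mod 149) ✓
Hence ord(128) = 148.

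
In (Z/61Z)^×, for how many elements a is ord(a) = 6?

φ(61) = 61 − 1 = 60 = 2^2 · 3 · 5.
(Z/61Z)^× is cyclic (|G| = 60); a cyclic group of order m has exactly φ(d) elements of each order d | m, and none otherwise.
6 = 2 · 3 divides 60, and φ(6) = 2.

2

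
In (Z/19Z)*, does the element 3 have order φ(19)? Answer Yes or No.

φ(19) = 19 − 1 = 18 = 2 · 3^2.
It suffices to check that the order of 3 is not a proper divisor of 18: compute 3^(18/q) for q ∈ {2, 3}.
3^9 ≡ 18 (mod 19)  [q = 2: ≢ 1 ✓]
3^6 ≡ 7 (mod 19)  [q = 3: ≢ 1 ✓]
All checks pass, so 3 has order 18 and is a primitive root modulo 19.

Yes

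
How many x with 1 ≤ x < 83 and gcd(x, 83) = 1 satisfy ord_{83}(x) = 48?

0

φ(83) = 83 − 1 = 82 = 2 · 41.
Since (Z/83Z)^× is cyclic of order 82, the number of elements of order d is φ(d) when d | 82 and 0 otherwise.
48 does not divide 82, so no element of (Z/83Z)^× has order 48.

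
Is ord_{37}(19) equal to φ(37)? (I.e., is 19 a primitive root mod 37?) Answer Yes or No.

Yes

φ(37) = 37 − 1 = 36 = 2^2 · 3^2.
It suffices to check that the order of 19 is not a proper divisor of 36: compute 19^(36/q) for q ∈ {2, 3}.
19^18 ≡ 36 (mod 37)  [q = 2: ≢ 1 ✓]
19^12 ≡ 10 (mod 37)  [q = 3: ≢ 1 ✓]
None equal 1, so ord_37(19) = 36: 19 is a primitive root.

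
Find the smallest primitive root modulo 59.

2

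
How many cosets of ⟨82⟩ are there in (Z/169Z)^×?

Since 82 ∈ (Z/169Z)^×, its order divides φ(169) = φ(13^2) = 13·(13−1) = 156 = 2^2 · 3 · 13.
Divisors of 156: 1, 2, 3, 4, 6, 12, 13, 26, 39, 52, 78, 156.
Compute 82^d (mod 169) for the divisors d until we hit 1:
82^1 ≡ 82
82^2 ≡ 133
82^3 ≡ 90
82^4 ≡ 113
82^6 ≡ 157
82^12 ≡ 144
82^13 ≡ 147
82^26 ≡ 146
82^39 ≡ 168
82^52 ≡ 22
82^78 ≡ 1
Thus |⟨82⟩| = ord(82) = 78.
The index is φ(169) / ord(82) = 156 / 78 = 2.

2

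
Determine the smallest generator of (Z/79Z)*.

φ(79) = 79 − 1 = 78 = 2 · 3 · 13.
g is a primitive root iff g^(78/q) ≢ 1 (mod 79) for each prime q ∈ {2, 3, 13}.
g = 2: 2^39 ≡ 1 — hits 1, so not a primitive root.
g = 3: 3^39 ≡ 78; 3^26 ≡ 23; 3^6 ≡ 18 — none is 1, so 3 is a primitive root.
Hence the least primitive root of 79 is 3.

3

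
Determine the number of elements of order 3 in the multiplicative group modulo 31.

2

φ(31) = 31 − 1 = 30 = 2 · 3 · 5.
In a cyclic group of order 30, there are φ(d) elements of order d for each divisor d of 30, and zero for non-divisors.
3 | 30, and φ(3) = 3 − 1 = 2.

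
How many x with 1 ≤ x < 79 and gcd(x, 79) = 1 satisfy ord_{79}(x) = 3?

2

φ(79) = 79 − 1 = 78 = 2 · 3 · 13.
(Z/79Z)^× is cyclic (|G| = 78); a cyclic group of order m has exactly φ(d) elements of each order d | m, and none otherwise.
3 | 78, and φ(3) = 3 − 1 = 2.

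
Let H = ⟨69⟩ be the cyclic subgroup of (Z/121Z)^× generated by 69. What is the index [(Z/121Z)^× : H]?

2

By Lagrange's theorem, ord_121(69) divides φ(121) = φ(11^2) = 11·(11−1) = 110 = 2 · 5 · 11.
Divisors of 110: 1, 2, 5, 10, 11, 22, 55, 110.
Check 69^d mod 121 for each divisor in increasing order:
69^1 ≡ 69
69^2 ≡ 42
69^5 ≡ 111
69^10 ≡ 100
69^11 ≡ 3
69^22 ≡ 9
69^55 ≡ 1
Thus |⟨69⟩| = ord(69) = 55.
The index is φ(121) / ord(69) = 110 / 55 = 2.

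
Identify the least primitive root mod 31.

φ(31) = 31 − 1 = 30 = 2 · 3 · 5.
Test candidates g = 2, 3, … against the prime factors q ∈ {2, 3, 5} of φ(31): g is a generator iff g^(30/q) ≢ 1 for every such q.
g = 2: 2^15 ≡ 1 — hits 1, so not a primitive root.
g = 3: 3^15 ≡ 30; 3^10 ≡ 25; 3^6 ≡ 16 — none is 1, so 3 is a primitive root.
So 3 is the smallest generator of (Z/31Z)^×.

3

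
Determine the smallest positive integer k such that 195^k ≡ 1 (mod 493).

56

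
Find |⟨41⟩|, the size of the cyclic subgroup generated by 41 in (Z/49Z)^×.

ord(41) | φ(49) = φ(7^2) = 7·(7−1) = 42 = 2 · 3 · 7.
Divisors of 42: 1, 2, 3, 6, 7, 14, 21, 42.
Evaluate successive powers at the divisors of 42:
41^1 ≡ 41
41^2 ≡ 15
41^3 ≡ 27
41^6 ≡ 43
41^7 ≡ 48
41^14 ≡ 1
So ord_49(41) = 14.

14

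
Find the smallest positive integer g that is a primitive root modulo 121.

2

φ(121) = φ(11^2) = 11·(11−1) = 110 = 2 · 5 · 11.
g is a primitive root iff g^(110/q) ≢ 1 (mod 121) for each prime q ∈ {2, 5, 11}.
g = 2: 2^55 ≡ 120; 2^22 ≡ 81; 2^10 ≡ 56 — none is 1, so 2 is a primitive root.
The smallest primitive root modulo 121 is 2.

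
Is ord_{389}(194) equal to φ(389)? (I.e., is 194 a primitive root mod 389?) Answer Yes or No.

φ(389) = 389 − 1 = 388 = 2^2 · 97.
An element g generates (Z/389Z)^× iff g^(388/q) ≢ 1 (mod 389) for each prime q ∈ {2, 97}.
194^194 ≡ 388 (mod 389)  [q = 2: ≢ 1 ✓]
194^4 ≡ 73 (mod 389)  [q = 97: ≢ 1 ✓]
Every test exponent gives a nontrivial residue, hence 194 generates the full group.

Yes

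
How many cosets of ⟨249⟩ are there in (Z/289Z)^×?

ord(249) | φ(289) = φ(17^2) = 17·(17−1) = 272 = 2^4 · 17.
Divisors of 272: 1, 2, 4, 8, 16, 17, 34, 68, 136, 272.
Evaluate successive powers at the divisors of 272:
249^1 ≡ 249 (mod 289)
249^2 ≡ 155 (mod 289)
249^4 ≡ 38 (mod 289)
249^8 ≡ 288 (mod 289)
249^16 ≡ 1 (mod 289) ✓
The order of 249 is 16, so the subgroup it generates has 16 elements.
The index is φ(289) / ord(249) = 272 / 16 = 17.

17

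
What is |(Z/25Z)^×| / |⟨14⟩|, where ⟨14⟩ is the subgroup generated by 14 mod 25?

The order of 14 must divide φ(25) = φ(5^2) = 5·(5−1) = 20 = 2^2 · 5.
Divisors of 20: 1, 2, 4, 5, 10, 20.
Test each divisor d:
14^1 ≡ 14
14^2 ≡ 21
14^4 ≡ 16
14^5 ≡ 24
14^10 ≡ 1
So ord_25(14) = 10, hence |⟨14⟩| = 10.
The index is φ(25) / ord(14) = 20 / 10 = 2.

2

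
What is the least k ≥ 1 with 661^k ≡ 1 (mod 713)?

Since 661 ∈ (Z/713Z)^×, its order divides φ(713) = φ(23·31) = (23−1)·(31−1) = 22·30 = 660 = 2^2 · 3 · 5 · 11.
Divisors of 660: 1, 2, 3, 4, 5, 6, 10, 11, 12, 15, 20, 22, 30, 33, 44, 55, 60, 66, 110, 132, 165, 220, 330, 660.
Evaluate successive powers at the divisors of 660:
661^1 ≡ 661 (mod 713)
661^2 ≡ 565 (mod 713)
661^3 ≡ 566 (mod 713)
661^4 ≡ 514 (mod 713)
661^5 ≡ 366 (mod 713)
661^6 ≡ 219 (mod 713)
661^10 ≡ 625 (mod 713)
661^11 ≡ 298 (mod 713)
661^12 ≡ 190 (mod 713)
661^15 ≡ 590 (mod 713)
661^20 ≡ 614 (mod 713)
661^22 ≡ 392 (mod 713)
661^30 ≡ 156 (mod 713)
661^33 ≡ 597 (mod 713)
661^44 ≡ 369 (mod 713)
661^55 ≡ 160 (mod 713)
661^60 ≡ 94 (mod 713)
661^66 ≡ 622 (mod 713)
661^110 ≡ 645 (mod 713)
661^132 ≡ 438 (mod 713)
661^165 ≡ 528 (mod 713)
661^220 ≡ 346 (mod 713)
661^330 ≡ 1 (mod 713) ✓
The smallest such exponent is 330, so the order of 661 is 330.

330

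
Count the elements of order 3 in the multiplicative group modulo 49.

φ(49) = φ(7^2) = 7·(7−1) = 42 = 2 · 3 · 7.
Since (Z/49Z)^× is cyclic of order 42, the number of elements of order d is φ(d) when d | 42 and 0 otherwise.
3 | 42, and φ(3) = 3 − 1 = 2.

2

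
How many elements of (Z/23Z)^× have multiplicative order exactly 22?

10

φ(23) = 23 − 1 = 22 = 2 · 11.
(Z/23Z)^× is cyclic (|G| = 22); a cyclic group of order m has exactly φ(d) elements of each order d | m, and none otherwise.
22 = 2 · 11 divides 22, and φ(22) = 10.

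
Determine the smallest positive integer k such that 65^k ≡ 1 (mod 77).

ord(65) | φ(77) = φ(7·11) = (7−1)·(11−1) = 6·10 = 60 = 2^2 · 3 · 5.
Divisors of 60: 1, 2, 3, 4, 5, 6, 10, 12, 15, 20, 30, 60.
Compute 65^d (mod 77) for the divisors d until we hit 1:
65^1 ≡ 65
65^2 ≡ 67
65^3 ≡ 43
65^4 ≡ 23
65^5 ≡ 32
65^6 ≡ 1
Therefore the multiplicative order of 65 modulo 77 is 6.

6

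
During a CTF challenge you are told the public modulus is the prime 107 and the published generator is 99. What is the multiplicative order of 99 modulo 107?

ord(99) | φ(107) = 107 − 1 = 106 = 2 · 53.
Divisors of 106: 1, 2, 53, 106.
Evaluate successive powers at the divisors of 106:
99^1 ≡ 99 (mod 107)
99^2 ≡ 64 (mod 107)
99^53 ≡ 1 (mod 107) ✓
Therefore the multiplicative order of 99 modulo 107 is 53.

53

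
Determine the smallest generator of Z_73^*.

5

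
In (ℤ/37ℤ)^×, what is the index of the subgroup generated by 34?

4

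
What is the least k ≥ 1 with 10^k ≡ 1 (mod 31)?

15

Since 10 ∈ (Z/31Z)^×, its order divides φ(31) = 31 − 1 = 30 = 2 · 3 · 5.
Divisors of 30: 1, 2, 3, 5, 6, 10, 15, 30.
Compute 10^d (mod 31) for the divisors d until we hit 1:
10^1 ≡ 10
10^2 ≡ 7
10^3 ≡ 8
10^5 ≡ 25
10^6 ≡ 2
10^10 ≡ 5
10^15 ≡ 1
Therefore the multiplicative order of 10 modulo 31 is 15.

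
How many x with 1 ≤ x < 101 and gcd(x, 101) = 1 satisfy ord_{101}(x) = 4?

2

φ(101) = 101 − 1 = 100 = 2^2 · 5^2.
In a cyclic group of order 100, there are φ(d) elements of order d for each divisor d of 100, and zero for non-divisors.
4 = 2^2 divides 100, and φ(4) = 2.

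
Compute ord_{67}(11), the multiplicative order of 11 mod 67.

The order of 11 must divide φ(67) = 67 − 1 = 66 = 2 · 3 · 11.
Divisors of 66: 1, 2, 3, 6, 11, 22, 33, 66.
Compute 11^d (mod 67) for the divisors d until we hit 1:
11^1 ≡ 11 (mod 67)
11^2 ≡ 54 (mod 67)
11^3 ≡ 58 (mod 67)
11^6 ≡ 14 (mod 67)
11^11 ≡ 30 (mod 67)
11^22 ≡ 29 (mod 67)
11^33 ≡ 66 (mod 67)
11^66 ≡ 1 (mod 67) ✓
Therefore the multiplicative order of 11 modulo 67 is 66.

66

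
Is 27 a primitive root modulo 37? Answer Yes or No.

No

φ(37) = 37 − 1 = 36 = 2^2 · 3^2.
27 is a primitive root mod 37 iff 27^(φ(37)/q) ≢ 1 for every prime q | φ(37), i.e. q ∈ {2, 3}.
27^18 ≡ 1 (mod 37)  [q = 2: ≡ 1 ✗]
27^12 ≡ 1 (mod 37)  [q = 3: ≡ 1 ✗]
27^18 ≡ 1 shows ord(27) | 18, strictly less than φ(37); not a primitive root.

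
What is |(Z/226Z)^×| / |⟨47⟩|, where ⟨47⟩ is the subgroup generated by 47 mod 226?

1

Since 47 ∈ (Z/226Z)^×, its order divides φ(226) = φ(2)·φ(113) = 1·112 = 112 = 2^4 · 7.
Divisors of 112: 1, 2, 4, 7, 8, 14, 16, 28, 56, 112.
Compute 47^d (mod 226) for the divisors d until we hit 1:
47^1 ≡ 47 (mod 226)
47^2 ≡ 175 (mod 226)
47^4 ≡ 115 (mod 226)
47^7 ≡ 65 (mod 226)
47^8 ≡ 117 (mod 226)
47^14 ≡ 157 (mod 226)
47^16 ≡ 129 (mod 226)
47^28 ≡ 15 (mod 226)
47^56 ≡ 225 (mod 226)
47^112 ≡ 1 (mod 226) ✓
So ord_226(47) = 112, hence |⟨47⟩| = 112.
The index is φ(226) / ord(47) = 112 / 112 = 1.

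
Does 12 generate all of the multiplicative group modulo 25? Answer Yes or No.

φ(25) = φ(5^2) = 5·(5−1) = 20 = 2^2 · 5.
It suffices to check that the order of 12 is not a proper divisor of 20: compute 12^(20/q) for q ∈ {2, 5}.
12^10 ≡ 24 (mod 25)  [q = 2: ≢ 1 ✓]
12^4 ≡ 11 (mod 25)  [q = 5: ≢ 1 ✓]
Every test exponent gives a nontrivial residue, hence 12 generates the full group.

Yes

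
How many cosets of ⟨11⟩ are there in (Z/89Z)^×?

4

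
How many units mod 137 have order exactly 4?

2

φ(137) = 137 − 1 = 136 = 2^3 · 17.
Since (Z/137Z)^× is cyclic of order 136, the number of elements of order d is φ(d) when d | 136 and 0 otherwise.
4 = 2^2 divides 136, and φ(4) = 2.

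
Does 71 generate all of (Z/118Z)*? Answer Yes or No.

No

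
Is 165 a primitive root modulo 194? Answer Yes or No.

Yes

φ(194) = φ(2)·φ(97) = 1·96 = 96 = 2^5 · 3.
An element g generates (Z/194Z)^× iff g^(96/q) ≢ 1 (mod 194) for each prime q ∈ {2, 3}.
165^48 ≡ 193 (mod 194)  [q = 2: ≢ 1 ✓]
165^32 ≡ 35 (mod 194)  [q = 3: ≢ 1 ✓]
None equal 1, so ord_194(165) = 96: 165 is a primitive root.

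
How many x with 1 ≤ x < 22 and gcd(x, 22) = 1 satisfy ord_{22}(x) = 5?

4

φ(22) = φ(2)·φ(11) = 1·10 = 10 = 2 · 5.
Since (Z/22Z)^× is cyclic of order 10, the number of elements of order d is φ(d) when d | 10 and 0 otherwise.
5 | 10, and φ(5) = 5 − 1 = 4.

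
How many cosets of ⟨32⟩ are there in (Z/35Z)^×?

2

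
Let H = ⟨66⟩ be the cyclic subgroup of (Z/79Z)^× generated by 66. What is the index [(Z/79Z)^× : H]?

1

ord(66) | φ(79) = 79 − 1 = 78 = 2 · 3 · 13.
Divisors of 78: 1, 2, 3, 6, 13, 26, 39, 78.
Test each divisor d:
66^1 ≡ 66 (mod 79)
66^2 ≡ 11 (mod 79)
66^3 ≡ 15 (mod 79)
66^6 ≡ 67 (mod 79)
66^13 ≡ 24 (mod 79)
66^26 ≡ 23 (mod 79)
66^39 ≡ 78 (mod 79)
66^78 ≡ 1 (mod 79) ✓
So ord_79(66) = 78, hence |⟨66⟩| = 78.
The index is φ(79) / ord(66) = 78 / 78 = 1.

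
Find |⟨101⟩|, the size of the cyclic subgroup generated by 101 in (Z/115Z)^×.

11

ord(101) | φ(115) = φ(5·23) = (5−1)·(23−1) = 4·22 = 88 = 2^3 · 11.
Divisors of 88: 1, 2, 4, 8, 11, 22, 44, 88.
Check 101^d mod 115 for each divisor in increasing order:
101^1 ≡ 101
101^2 ≡ 81
101^4 ≡ 6
101^8 ≡ 36
101^11 ≡ 1
Therefore the multiplicative order of 101 modulo 115 is 11.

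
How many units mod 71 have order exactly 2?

φ(71) = 71 − 1 = 70 = 2 · 5 · 7.
Since (Z/71Z)^× is cyclic of order 70, the number of elements of order d is φ(d) when d | 70 and 0 otherwise.
2 | 70, and φ(2) = 2 − 1 = 1.

1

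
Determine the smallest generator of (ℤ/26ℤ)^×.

φ(26) = φ(2)·φ(13) = 1·12 = 12 = 2^2 · 3.
g is a primitive root iff g^(12/q) ≢ 1 (mod 26) for each prime q ∈ {2, 3}.
g = 2: gcd(2, 26) = 2 > 1, not a unit — skip.
g = 3: 3^6 ≡ 1 — hits 1, so not a primitive root.
g = 4: gcd(4, 26) = 2 > 1, not a unit — skip.
g = 5: 5^6 ≡ 25; 5^4 ≡ 1 — hits 1, so not a primitive root.
g = 6: gcd(6, 26) = 2 > 1, not a unit — skip.
g = 7: 7^6 ≡ 25; 7^4 ≡ 9 — none is 1, so 7 is a primitive root.
The smallest primitive root modulo 26 is 7.

7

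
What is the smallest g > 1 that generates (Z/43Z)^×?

3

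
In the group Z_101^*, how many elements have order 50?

20

φ(101) = 101 − 1 = 100 = 2^2 · 5^2.
In a cyclic group of order 100, there are φ(d) elements of order d for each divisor d of 100, and zero for non-divisors.
50 = 2 · 5^2 divides 100, and φ(50) = 20.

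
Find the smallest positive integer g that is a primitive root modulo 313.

10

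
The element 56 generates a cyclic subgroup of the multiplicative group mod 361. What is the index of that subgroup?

The order of 56 must divide φ(361) = φ(19^2) = 19·(19−1) = 342 = 2 · 3^2 · 19.
Divisors of 342: 1, 2, 3, 6, 9, 18, 19, 38, 57, 114, 171, 342.
Test each divisor d:
56^1 ≡ 56 (mod 361)
56^2 ≡ 248 (mod 361)
56^3 ≡ 170 (mod 361)
56^6 ≡ 20 (mod 361)
56^9 ≡ 151 (mod 361)
56^18 ≡ 58 (mod 361)
56^19 ≡ 360 (mod 361)
56^38 ≡ 1 (mod 361) ✓
Thus |⟨56⟩| = ord(56) = 38.
The index is φ(361) / ord(56) = 342 / 38 = 9.

9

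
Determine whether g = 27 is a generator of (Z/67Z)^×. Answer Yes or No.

φ(67) = 67 − 1 = 66 = 2 · 3 · 11.
An element g generates (Z/67Z)^× iff g^(66/q) ≢ 1 (mod 67) for each prime q ∈ {2, 3, 11}.
27^33 ≡ 66 (mod 67)  [q = 2: ≢ 1 ✓]
27^22 ≡ 1 (mod 67)  [q = 3: ≡ 1 ✗]
27^6 ≡ 24 (mod 67)  [q = 11: ≢ 1 ✓]
The check at q = 3 fails, so 27 generates a proper subgroup.

No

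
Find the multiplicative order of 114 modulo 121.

55

Since 114 ∈ (Z/121Z)^×, its order divides φ(121) = φ(11^2) = 11·(11−1) = 110 = 2 · 5 · 11.
Divisors of 110: 1, 2, 5, 10, 11, 22, 55, 110.
Test each divisor d:
114^1 ≡ 114 (mod 121)
114^2 ≡ 49 (mod 121)
114^5 ≡ 12 (mod 121)
114^10 ≡ 23 (mod 121)
114^11 ≡ 81 (mod 121)
114^22 ≡ 27 (mod 121)
114^55 ≡ 1 (mod 121) ✓
So ord_121(114) = 55.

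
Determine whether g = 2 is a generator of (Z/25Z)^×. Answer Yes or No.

Yes

φ(25) = φ(5^2) = 5·(5−1) = 20 = 2^2 · 5.
It suffices to check that the order of 2 is not a proper divisor of 20: compute 2^(20/q) for q ∈ {2, 5}.
2^10 ≡ 24 (mod 25)  [q = 2: ≢ 1 ✓]
2^4 ≡ 16 (mod 25)  [q = 5: ≢ 1 ✓]
All checks pass, so 2 has order 20 and is a primitive root modulo 25.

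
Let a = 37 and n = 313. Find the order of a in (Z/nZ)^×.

312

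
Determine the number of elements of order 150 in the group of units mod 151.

40

φ(151) = 151 − 1 = 150 = 2 · 3 · 5^2.
Since (Z/151Z)^× is cyclic of order 150, the number of elements of order d is φ(d) when d | 150 and 0 otherwise.
150 = 2 · 3 · 5^2 divides 150, and φ(150) = 40.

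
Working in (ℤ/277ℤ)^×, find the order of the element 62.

ord(62) | φ(277) = 277 − 1 = 276 = 2^2 · 3 · 23.
Divisors of 276: 1, 2, 3, 4, 6, 12, 23, 46, 69, 92, 138, 276.
Compute 62^d (mod 277) for the divisors d until we hit 1:
62^1 ≡ 62
62^2 ≡ 243
62^3 ≡ 108
62^4 ≡ 48
62^6 ≡ 30
62^12 ≡ 69
62^23 ≡ 117
62^46 ≡ 116
62^69 ≡ 276
62^92 ≡ 160
62^138 ≡ 1
So ord_277(62) = 138.

138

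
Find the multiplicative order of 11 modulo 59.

58

The order of 11 must divide φ(59) = 59 − 1 = 58 = 2 · 29.
Divisors of 58: 1, 2, 29, 58.
Check 11^d mod 59 for each divisor in increasing order:
11^1 ≡ 11 (mod 59)
11^2 ≡ 3 (mod 59)
11^29 ≡ 58 (mod 59)
11^58 ≡ 1 (mod 59) ✓
So ord_59(11) = 58.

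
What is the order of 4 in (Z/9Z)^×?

3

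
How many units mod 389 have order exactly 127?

φ(389) = 389 − 1 = 388 = 2^2 · 97.
In a cyclic group of order 388, there are φ(d) elements of order d for each divisor d of 388, and zero for non-divisors.
Since 127 ∤ 388, the count is 0.

0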